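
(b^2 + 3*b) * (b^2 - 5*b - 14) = b^4 - 2*b^3 - 29*b^2 - 42*b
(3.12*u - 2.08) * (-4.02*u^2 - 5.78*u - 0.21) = -12.5424*u^3 - 9.672*u^2 + 11.3672*u + 0.4368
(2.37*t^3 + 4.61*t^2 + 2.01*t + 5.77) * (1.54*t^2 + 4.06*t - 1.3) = 3.6498*t^5 + 16.7216*t^4 + 18.731*t^3 + 11.0534*t^2 + 20.8132*t - 7.501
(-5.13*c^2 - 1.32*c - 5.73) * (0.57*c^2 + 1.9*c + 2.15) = -2.9241*c^4 - 10.4994*c^3 - 16.8036*c^2 - 13.725*c - 12.3195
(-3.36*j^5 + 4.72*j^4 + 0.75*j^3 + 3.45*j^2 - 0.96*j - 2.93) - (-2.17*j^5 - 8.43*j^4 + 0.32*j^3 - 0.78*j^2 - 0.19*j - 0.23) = -1.19*j^5 + 13.15*j^4 + 0.43*j^3 + 4.23*j^2 - 0.77*j - 2.7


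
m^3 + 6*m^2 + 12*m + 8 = (m + 2)^3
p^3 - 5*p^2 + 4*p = p*(p - 4)*(p - 1)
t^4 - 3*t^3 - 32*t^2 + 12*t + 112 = (t - 7)*(t - 2)*(t + 2)*(t + 4)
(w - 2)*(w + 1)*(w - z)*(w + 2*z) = w^4 + w^3*z - w^3 - 2*w^2*z^2 - w^2*z - 2*w^2 + 2*w*z^2 - 2*w*z + 4*z^2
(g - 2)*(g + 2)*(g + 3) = g^3 + 3*g^2 - 4*g - 12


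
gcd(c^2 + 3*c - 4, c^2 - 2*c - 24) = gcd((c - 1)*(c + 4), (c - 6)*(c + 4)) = c + 4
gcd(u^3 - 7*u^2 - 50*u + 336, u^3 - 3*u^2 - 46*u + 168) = u^2 + u - 42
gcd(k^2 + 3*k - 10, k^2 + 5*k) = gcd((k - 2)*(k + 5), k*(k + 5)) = k + 5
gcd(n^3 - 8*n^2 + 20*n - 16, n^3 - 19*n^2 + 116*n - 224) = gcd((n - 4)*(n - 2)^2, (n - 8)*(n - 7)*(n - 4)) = n - 4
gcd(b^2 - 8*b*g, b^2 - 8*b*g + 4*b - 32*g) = b - 8*g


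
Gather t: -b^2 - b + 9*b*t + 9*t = -b^2 - b + t*(9*b + 9)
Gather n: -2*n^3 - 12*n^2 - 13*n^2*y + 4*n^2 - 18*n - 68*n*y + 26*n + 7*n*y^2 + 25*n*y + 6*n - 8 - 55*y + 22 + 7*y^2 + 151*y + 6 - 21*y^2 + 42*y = -2*n^3 + n^2*(-13*y - 8) + n*(7*y^2 - 43*y + 14) - 14*y^2 + 138*y + 20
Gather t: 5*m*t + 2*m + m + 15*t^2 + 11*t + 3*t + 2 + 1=3*m + 15*t^2 + t*(5*m + 14) + 3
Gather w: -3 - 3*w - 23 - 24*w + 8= -27*w - 18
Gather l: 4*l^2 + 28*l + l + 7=4*l^2 + 29*l + 7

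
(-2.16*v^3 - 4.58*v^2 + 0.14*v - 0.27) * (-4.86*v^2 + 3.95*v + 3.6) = 10.4976*v^5 + 13.7268*v^4 - 26.5474*v^3 - 14.6228*v^2 - 0.5625*v - 0.972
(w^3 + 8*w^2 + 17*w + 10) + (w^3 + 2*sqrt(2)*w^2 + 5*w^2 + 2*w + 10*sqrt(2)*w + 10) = 2*w^3 + 2*sqrt(2)*w^2 + 13*w^2 + 10*sqrt(2)*w + 19*w + 20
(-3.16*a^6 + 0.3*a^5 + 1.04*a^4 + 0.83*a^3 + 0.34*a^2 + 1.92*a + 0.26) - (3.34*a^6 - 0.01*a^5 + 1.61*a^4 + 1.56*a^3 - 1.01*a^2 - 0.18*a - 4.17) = -6.5*a^6 + 0.31*a^5 - 0.57*a^4 - 0.73*a^3 + 1.35*a^2 + 2.1*a + 4.43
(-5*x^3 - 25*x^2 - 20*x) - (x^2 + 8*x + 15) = -5*x^3 - 26*x^2 - 28*x - 15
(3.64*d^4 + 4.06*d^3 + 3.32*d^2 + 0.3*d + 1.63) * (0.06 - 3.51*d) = -12.7764*d^5 - 14.0322*d^4 - 11.4096*d^3 - 0.8538*d^2 - 5.7033*d + 0.0978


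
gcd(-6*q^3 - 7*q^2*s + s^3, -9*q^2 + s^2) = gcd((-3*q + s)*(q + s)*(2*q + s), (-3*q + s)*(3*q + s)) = 3*q - s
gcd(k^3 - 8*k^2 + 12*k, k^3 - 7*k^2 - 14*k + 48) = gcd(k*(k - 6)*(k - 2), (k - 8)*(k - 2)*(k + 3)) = k - 2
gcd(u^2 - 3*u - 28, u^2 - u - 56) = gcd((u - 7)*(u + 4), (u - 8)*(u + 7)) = 1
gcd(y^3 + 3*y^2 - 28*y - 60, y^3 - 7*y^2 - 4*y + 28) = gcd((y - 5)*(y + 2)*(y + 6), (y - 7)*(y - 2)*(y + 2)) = y + 2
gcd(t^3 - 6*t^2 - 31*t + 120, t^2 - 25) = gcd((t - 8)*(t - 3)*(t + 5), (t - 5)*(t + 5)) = t + 5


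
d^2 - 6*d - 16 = (d - 8)*(d + 2)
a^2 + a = a*(a + 1)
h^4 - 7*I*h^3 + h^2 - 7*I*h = h*(h - 7*I)*(h - I)*(h + I)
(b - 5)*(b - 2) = b^2 - 7*b + 10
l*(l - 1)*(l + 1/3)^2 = l^4 - l^3/3 - 5*l^2/9 - l/9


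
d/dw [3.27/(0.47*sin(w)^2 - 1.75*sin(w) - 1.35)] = (5.7225 - 3.0738*sin(w))*cos(w)/(-0.47*sin(w)^2 + 1.75*sin(w) + 1.35)^2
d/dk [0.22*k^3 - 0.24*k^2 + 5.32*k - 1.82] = 0.66*k^2 - 0.48*k + 5.32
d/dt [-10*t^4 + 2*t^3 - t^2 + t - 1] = -40*t^3 + 6*t^2 - 2*t + 1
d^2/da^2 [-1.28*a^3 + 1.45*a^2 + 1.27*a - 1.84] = 2.9 - 7.68*a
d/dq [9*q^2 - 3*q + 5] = 18*q - 3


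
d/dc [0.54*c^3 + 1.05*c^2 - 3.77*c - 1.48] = 1.62*c^2 + 2.1*c - 3.77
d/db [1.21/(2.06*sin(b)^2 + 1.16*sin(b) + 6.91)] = -(4.9852*sin(b) + 1.4036)*cos(b)/(2.06*sin(b)^2 + 1.16*sin(b) + 6.91)^2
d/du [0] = 0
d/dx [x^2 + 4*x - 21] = 2*x + 4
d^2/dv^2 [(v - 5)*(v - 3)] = 2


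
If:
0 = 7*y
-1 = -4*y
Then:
No Solution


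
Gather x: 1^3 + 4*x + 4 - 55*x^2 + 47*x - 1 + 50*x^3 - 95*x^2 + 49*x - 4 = 50*x^3 - 150*x^2 + 100*x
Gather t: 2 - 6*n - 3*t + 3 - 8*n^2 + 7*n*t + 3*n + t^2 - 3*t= -8*n^2 - 3*n + t^2 + t*(7*n - 6) + 5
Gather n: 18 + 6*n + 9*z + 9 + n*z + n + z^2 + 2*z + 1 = n*(z + 7) + z^2 + 11*z + 28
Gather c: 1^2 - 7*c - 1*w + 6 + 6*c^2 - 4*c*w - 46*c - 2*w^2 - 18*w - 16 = 6*c^2 + c*(-4*w - 53) - 2*w^2 - 19*w - 9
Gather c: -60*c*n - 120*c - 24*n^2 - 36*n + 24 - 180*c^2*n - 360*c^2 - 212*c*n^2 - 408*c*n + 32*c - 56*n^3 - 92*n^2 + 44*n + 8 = c^2*(-180*n - 360) + c*(-212*n^2 - 468*n - 88) - 56*n^3 - 116*n^2 + 8*n + 32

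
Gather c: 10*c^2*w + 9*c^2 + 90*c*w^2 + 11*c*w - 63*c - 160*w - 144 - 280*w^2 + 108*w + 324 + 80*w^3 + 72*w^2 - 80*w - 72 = c^2*(10*w + 9) + c*(90*w^2 + 11*w - 63) + 80*w^3 - 208*w^2 - 132*w + 108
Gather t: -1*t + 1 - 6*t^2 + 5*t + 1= -6*t^2 + 4*t + 2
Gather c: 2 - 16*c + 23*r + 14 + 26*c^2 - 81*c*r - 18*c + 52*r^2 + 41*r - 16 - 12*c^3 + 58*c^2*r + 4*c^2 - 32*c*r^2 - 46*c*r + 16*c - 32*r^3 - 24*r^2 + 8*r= -12*c^3 + c^2*(58*r + 30) + c*(-32*r^2 - 127*r - 18) - 32*r^3 + 28*r^2 + 72*r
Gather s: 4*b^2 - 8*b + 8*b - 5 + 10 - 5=4*b^2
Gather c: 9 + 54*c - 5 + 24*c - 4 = 78*c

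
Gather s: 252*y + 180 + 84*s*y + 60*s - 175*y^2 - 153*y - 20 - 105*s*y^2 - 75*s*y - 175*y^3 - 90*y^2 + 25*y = s*(-105*y^2 + 9*y + 60) - 175*y^3 - 265*y^2 + 124*y + 160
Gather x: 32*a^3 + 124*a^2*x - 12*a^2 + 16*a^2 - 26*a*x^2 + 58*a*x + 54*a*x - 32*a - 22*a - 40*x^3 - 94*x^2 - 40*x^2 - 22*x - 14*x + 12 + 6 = 32*a^3 + 4*a^2 - 54*a - 40*x^3 + x^2*(-26*a - 134) + x*(124*a^2 + 112*a - 36) + 18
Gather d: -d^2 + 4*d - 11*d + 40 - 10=-d^2 - 7*d + 30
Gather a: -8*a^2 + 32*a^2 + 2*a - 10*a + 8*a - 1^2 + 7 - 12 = 24*a^2 - 6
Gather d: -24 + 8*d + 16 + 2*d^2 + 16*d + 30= 2*d^2 + 24*d + 22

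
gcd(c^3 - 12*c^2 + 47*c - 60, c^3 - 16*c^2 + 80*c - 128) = c - 4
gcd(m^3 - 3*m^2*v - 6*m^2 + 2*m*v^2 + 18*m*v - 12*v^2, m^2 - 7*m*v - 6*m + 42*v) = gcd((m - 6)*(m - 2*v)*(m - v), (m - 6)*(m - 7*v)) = m - 6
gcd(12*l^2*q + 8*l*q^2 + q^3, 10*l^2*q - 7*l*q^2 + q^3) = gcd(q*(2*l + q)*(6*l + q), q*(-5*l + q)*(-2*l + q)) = q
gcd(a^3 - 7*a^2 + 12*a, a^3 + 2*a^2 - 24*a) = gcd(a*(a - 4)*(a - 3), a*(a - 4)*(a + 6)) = a^2 - 4*a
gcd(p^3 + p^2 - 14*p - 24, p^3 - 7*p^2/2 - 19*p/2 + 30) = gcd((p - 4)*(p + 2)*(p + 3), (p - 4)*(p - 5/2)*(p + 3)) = p^2 - p - 12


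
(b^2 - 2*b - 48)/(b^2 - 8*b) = (b + 6)/b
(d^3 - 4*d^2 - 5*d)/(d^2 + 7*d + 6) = d*(d - 5)/(d + 6)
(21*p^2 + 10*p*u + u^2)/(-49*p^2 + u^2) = (-3*p - u)/(7*p - u)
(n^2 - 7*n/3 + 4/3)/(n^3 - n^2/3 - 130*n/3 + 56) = (n - 1)/(n^2 + n - 42)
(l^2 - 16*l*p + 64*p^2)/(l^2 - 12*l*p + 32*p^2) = (-l + 8*p)/(-l + 4*p)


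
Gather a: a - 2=a - 2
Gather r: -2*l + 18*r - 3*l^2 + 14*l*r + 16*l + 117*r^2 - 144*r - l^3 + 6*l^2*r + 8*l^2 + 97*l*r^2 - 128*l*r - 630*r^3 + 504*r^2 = -l^3 + 5*l^2 + 14*l - 630*r^3 + r^2*(97*l + 621) + r*(6*l^2 - 114*l - 126)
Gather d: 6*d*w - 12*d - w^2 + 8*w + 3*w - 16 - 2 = d*(6*w - 12) - w^2 + 11*w - 18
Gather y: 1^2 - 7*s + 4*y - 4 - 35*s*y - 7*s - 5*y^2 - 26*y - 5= -14*s - 5*y^2 + y*(-35*s - 22) - 8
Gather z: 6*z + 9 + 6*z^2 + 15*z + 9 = 6*z^2 + 21*z + 18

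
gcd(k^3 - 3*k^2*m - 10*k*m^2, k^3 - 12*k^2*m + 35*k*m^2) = k^2 - 5*k*m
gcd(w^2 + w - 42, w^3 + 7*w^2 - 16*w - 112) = w + 7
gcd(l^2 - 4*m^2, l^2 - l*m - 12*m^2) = 1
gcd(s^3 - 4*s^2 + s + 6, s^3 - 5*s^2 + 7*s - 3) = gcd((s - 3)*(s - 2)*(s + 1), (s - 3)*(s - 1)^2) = s - 3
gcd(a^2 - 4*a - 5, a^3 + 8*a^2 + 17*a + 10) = a + 1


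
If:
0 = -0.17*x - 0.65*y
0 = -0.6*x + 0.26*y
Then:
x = 0.00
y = 0.00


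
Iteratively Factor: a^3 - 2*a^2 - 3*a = (a + 1)*(a^2 - 3*a) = (a - 3)*(a + 1)*(a)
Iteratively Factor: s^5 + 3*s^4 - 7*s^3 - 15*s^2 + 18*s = (s - 1)*(s^4 + 4*s^3 - 3*s^2 - 18*s) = (s - 2)*(s - 1)*(s^3 + 6*s^2 + 9*s) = (s - 2)*(s - 1)*(s + 3)*(s^2 + 3*s) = (s - 2)*(s - 1)*(s + 3)^2*(s)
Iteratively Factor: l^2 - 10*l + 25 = (l - 5)*(l - 5)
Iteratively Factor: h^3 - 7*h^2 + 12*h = (h)*(h^2 - 7*h + 12) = h*(h - 4)*(h - 3)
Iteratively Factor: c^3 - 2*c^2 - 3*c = (c + 1)*(c^2 - 3*c) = (c - 3)*(c + 1)*(c)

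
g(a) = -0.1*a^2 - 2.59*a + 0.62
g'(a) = -0.2*a - 2.59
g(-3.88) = 9.16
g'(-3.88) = -1.81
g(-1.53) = 4.35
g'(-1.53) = -2.28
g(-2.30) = 6.05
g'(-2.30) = -2.13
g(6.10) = -18.90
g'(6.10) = -3.81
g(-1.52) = 4.33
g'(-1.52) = -2.29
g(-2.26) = 5.96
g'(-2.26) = -2.14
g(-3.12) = 7.73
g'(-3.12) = -1.97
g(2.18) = -5.50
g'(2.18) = -3.03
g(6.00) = -18.52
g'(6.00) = -3.79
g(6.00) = -18.52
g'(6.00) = -3.79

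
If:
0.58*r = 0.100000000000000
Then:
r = 0.17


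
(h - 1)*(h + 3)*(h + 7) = h^3 + 9*h^2 + 11*h - 21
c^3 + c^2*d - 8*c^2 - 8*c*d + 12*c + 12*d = (c - 6)*(c - 2)*(c + d)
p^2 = p^2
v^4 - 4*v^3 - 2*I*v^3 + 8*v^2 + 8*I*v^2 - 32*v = v*(v - 4)*(v - 4*I)*(v + 2*I)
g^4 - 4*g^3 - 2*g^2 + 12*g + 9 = (g - 3)^2*(g + 1)^2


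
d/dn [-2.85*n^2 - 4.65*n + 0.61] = -5.7*n - 4.65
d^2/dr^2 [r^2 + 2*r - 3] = 2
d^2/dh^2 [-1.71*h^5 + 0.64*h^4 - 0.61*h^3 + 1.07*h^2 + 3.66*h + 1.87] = -34.2*h^3 + 7.68*h^2 - 3.66*h + 2.14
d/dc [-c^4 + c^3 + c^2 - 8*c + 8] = -4*c^3 + 3*c^2 + 2*c - 8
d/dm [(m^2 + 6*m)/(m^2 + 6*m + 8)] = 16*(m + 3)/(m^4 + 12*m^3 + 52*m^2 + 96*m + 64)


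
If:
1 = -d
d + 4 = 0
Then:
No Solution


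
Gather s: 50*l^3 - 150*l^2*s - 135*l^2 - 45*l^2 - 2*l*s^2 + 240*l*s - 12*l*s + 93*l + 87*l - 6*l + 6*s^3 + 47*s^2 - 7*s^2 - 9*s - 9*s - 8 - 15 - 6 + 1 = 50*l^3 - 180*l^2 + 174*l + 6*s^3 + s^2*(40 - 2*l) + s*(-150*l^2 + 228*l - 18) - 28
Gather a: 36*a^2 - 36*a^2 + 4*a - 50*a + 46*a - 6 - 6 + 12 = 0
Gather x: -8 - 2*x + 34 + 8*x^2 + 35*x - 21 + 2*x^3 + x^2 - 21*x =2*x^3 + 9*x^2 + 12*x + 5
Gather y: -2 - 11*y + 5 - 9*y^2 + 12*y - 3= -9*y^2 + y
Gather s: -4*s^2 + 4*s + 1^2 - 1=-4*s^2 + 4*s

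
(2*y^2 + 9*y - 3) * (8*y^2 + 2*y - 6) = 16*y^4 + 76*y^3 - 18*y^2 - 60*y + 18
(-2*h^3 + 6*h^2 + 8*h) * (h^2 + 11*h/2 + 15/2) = -2*h^5 - 5*h^4 + 26*h^3 + 89*h^2 + 60*h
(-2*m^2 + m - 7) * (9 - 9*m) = 18*m^3 - 27*m^2 + 72*m - 63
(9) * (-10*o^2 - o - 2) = -90*o^2 - 9*o - 18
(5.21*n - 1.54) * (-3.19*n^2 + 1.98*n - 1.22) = -16.6199*n^3 + 15.2284*n^2 - 9.4054*n + 1.8788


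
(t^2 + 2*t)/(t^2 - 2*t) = (t + 2)/(t - 2)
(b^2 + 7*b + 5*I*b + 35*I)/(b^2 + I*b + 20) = (b + 7)/(b - 4*I)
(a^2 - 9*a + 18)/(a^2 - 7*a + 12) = (a - 6)/(a - 4)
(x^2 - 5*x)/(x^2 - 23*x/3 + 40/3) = 3*x/(3*x - 8)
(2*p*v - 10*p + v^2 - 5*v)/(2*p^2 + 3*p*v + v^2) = (v - 5)/(p + v)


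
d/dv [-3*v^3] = -9*v^2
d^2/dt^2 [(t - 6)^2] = 2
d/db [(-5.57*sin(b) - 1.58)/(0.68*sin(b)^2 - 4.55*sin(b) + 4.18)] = (3.7876*sin(b)^2 + 2.1488*sin(b) - 30.4716)*cos(b)/(0.4624*sin(b)^4 - 6.188*sin(b)^3 + 26.3873*sin(b)^2 - 38.038*sin(b) + 17.4724)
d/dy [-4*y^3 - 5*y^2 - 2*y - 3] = -12*y^2 - 10*y - 2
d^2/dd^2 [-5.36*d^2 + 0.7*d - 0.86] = -10.7200000000000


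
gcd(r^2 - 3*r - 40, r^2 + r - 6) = 1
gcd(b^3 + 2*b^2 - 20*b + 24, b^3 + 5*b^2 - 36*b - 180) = b + 6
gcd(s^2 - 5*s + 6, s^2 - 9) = s - 3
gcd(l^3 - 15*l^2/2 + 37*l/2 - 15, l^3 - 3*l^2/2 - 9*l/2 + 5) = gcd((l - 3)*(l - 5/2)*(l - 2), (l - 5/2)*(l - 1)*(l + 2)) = l - 5/2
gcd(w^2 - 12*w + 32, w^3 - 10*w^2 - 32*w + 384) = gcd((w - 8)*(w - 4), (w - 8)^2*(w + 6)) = w - 8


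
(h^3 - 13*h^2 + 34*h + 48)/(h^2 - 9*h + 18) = (h^2 - 7*h - 8)/(h - 3)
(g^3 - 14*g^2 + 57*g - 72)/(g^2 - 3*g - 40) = (g^2 - 6*g + 9)/(g + 5)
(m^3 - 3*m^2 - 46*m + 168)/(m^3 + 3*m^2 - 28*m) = (m - 6)/m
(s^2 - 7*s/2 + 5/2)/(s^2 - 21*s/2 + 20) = (s - 1)/(s - 8)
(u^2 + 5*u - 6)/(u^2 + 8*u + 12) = (u - 1)/(u + 2)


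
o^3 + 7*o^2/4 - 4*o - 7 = (o - 2)*(o + 7/4)*(o + 2)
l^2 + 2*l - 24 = (l - 4)*(l + 6)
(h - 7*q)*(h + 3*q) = h^2 - 4*h*q - 21*q^2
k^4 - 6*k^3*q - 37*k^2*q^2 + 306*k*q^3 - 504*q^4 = (k - 6*q)*(k - 4*q)*(k - 3*q)*(k + 7*q)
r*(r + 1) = r^2 + r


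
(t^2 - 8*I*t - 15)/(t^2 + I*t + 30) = (t - 3*I)/(t + 6*I)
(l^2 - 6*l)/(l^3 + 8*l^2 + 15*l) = (l - 6)/(l^2 + 8*l + 15)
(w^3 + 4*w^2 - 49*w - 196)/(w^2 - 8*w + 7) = (w^2 + 11*w + 28)/(w - 1)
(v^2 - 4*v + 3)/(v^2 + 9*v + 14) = (v^2 - 4*v + 3)/(v^2 + 9*v + 14)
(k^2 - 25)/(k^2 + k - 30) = (k + 5)/(k + 6)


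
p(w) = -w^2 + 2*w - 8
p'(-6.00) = 14.00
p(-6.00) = -56.00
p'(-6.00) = 14.00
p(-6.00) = -56.00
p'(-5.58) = 13.16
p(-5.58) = -50.30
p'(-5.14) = 12.28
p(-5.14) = -44.70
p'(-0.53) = 3.06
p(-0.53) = -9.34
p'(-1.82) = 5.64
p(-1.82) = -14.95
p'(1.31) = -0.62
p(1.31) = -7.10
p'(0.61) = 0.78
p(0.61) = -7.15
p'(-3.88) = 9.76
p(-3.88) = -30.81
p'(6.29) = -10.58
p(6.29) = -34.98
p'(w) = 2 - 2*w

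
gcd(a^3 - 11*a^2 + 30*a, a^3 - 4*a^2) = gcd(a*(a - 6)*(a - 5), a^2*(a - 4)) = a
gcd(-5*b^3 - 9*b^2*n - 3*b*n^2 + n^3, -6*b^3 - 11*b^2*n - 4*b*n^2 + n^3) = b^2 + 2*b*n + n^2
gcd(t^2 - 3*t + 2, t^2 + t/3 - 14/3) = t - 2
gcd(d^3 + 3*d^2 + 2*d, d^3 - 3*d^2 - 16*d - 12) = d^2 + 3*d + 2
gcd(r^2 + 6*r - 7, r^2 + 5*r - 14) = r + 7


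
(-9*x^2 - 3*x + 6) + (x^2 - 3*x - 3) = -8*x^2 - 6*x + 3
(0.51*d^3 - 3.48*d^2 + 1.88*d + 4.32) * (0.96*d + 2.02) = 0.4896*d^4 - 2.3106*d^3 - 5.2248*d^2 + 7.9448*d + 8.7264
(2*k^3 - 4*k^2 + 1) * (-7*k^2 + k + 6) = -14*k^5 + 30*k^4 + 8*k^3 - 31*k^2 + k + 6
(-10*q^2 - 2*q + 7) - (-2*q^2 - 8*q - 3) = -8*q^2 + 6*q + 10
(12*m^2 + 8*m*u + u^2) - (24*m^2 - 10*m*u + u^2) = -12*m^2 + 18*m*u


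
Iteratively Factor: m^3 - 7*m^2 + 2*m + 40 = (m + 2)*(m^2 - 9*m + 20) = (m - 4)*(m + 2)*(m - 5)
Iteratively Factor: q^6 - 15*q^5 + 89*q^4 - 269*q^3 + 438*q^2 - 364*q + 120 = (q - 2)*(q^5 - 13*q^4 + 63*q^3 - 143*q^2 + 152*q - 60) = (q - 3)*(q - 2)*(q^4 - 10*q^3 + 33*q^2 - 44*q + 20) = (q - 3)*(q - 2)^2*(q^3 - 8*q^2 + 17*q - 10) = (q - 3)*(q - 2)^2*(q - 1)*(q^2 - 7*q + 10) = (q - 5)*(q - 3)*(q - 2)^2*(q - 1)*(q - 2)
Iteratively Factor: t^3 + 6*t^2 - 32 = (t + 4)*(t^2 + 2*t - 8) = (t - 2)*(t + 4)*(t + 4)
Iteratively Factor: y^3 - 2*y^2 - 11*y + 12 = (y - 1)*(y^2 - y - 12) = (y - 4)*(y - 1)*(y + 3)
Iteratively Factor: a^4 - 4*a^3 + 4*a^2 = (a)*(a^3 - 4*a^2 + 4*a) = a^2*(a^2 - 4*a + 4) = a^2*(a - 2)*(a - 2)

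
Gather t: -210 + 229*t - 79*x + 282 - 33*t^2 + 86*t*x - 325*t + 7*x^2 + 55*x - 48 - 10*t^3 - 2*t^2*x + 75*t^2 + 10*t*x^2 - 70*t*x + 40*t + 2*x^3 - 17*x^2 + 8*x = -10*t^3 + t^2*(42 - 2*x) + t*(10*x^2 + 16*x - 56) + 2*x^3 - 10*x^2 - 16*x + 24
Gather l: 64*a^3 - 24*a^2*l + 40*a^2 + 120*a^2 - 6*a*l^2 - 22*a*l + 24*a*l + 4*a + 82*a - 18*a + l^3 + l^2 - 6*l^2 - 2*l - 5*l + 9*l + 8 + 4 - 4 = 64*a^3 + 160*a^2 + 68*a + l^3 + l^2*(-6*a - 5) + l*(-24*a^2 + 2*a + 2) + 8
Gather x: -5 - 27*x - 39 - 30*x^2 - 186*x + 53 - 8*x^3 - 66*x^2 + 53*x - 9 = -8*x^3 - 96*x^2 - 160*x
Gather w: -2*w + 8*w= 6*w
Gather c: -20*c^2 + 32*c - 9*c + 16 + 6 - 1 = -20*c^2 + 23*c + 21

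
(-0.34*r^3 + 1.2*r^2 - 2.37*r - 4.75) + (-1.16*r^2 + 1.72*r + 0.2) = -0.34*r^3 + 0.04*r^2 - 0.65*r - 4.55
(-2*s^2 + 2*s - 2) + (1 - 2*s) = -2*s^2 - 1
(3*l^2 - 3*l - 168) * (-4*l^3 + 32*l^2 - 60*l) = -12*l^5 + 108*l^4 + 396*l^3 - 5196*l^2 + 10080*l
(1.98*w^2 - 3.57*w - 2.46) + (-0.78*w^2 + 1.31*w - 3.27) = 1.2*w^2 - 2.26*w - 5.73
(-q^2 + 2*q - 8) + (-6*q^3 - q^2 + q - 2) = -6*q^3 - 2*q^2 + 3*q - 10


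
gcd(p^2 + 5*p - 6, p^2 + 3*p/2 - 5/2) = p - 1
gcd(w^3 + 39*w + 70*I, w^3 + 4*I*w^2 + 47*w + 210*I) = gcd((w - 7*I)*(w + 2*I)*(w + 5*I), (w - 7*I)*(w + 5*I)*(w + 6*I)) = w^2 - 2*I*w + 35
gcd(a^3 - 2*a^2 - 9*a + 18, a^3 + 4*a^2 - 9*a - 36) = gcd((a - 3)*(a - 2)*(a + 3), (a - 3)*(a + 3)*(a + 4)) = a^2 - 9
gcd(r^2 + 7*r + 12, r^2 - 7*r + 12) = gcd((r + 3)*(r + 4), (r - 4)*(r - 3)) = 1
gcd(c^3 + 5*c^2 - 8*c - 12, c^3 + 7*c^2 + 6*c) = c^2 + 7*c + 6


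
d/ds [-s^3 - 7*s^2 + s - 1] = -3*s^2 - 14*s + 1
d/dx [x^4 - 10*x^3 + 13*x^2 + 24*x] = 4*x^3 - 30*x^2 + 26*x + 24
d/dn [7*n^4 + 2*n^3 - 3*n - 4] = 28*n^3 + 6*n^2 - 3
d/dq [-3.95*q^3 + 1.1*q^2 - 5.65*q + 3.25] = -11.85*q^2 + 2.2*q - 5.65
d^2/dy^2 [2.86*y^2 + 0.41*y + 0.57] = 5.72000000000000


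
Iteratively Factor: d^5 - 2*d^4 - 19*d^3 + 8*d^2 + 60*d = (d)*(d^4 - 2*d^3 - 19*d^2 + 8*d + 60) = d*(d + 2)*(d^3 - 4*d^2 - 11*d + 30) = d*(d + 2)*(d + 3)*(d^2 - 7*d + 10) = d*(d - 5)*(d + 2)*(d + 3)*(d - 2)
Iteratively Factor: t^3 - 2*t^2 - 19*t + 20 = (t + 4)*(t^2 - 6*t + 5) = (t - 5)*(t + 4)*(t - 1)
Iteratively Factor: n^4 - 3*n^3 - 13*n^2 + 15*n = (n - 5)*(n^3 + 2*n^2 - 3*n) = n*(n - 5)*(n^2 + 2*n - 3) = n*(n - 5)*(n + 3)*(n - 1)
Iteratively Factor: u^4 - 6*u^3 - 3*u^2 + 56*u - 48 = (u - 4)*(u^3 - 2*u^2 - 11*u + 12) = (u - 4)*(u + 3)*(u^2 - 5*u + 4) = (u - 4)^2*(u + 3)*(u - 1)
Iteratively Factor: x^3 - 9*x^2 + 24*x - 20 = (x - 2)*(x^2 - 7*x + 10) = (x - 2)^2*(x - 5)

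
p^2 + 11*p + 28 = (p + 4)*(p + 7)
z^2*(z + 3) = z^3 + 3*z^2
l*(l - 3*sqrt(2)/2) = l^2 - 3*sqrt(2)*l/2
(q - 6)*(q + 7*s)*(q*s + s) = q^3*s + 7*q^2*s^2 - 5*q^2*s - 35*q*s^2 - 6*q*s - 42*s^2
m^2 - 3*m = m*(m - 3)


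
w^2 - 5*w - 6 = (w - 6)*(w + 1)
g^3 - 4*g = g*(g - 2)*(g + 2)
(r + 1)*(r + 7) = r^2 + 8*r + 7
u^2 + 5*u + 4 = (u + 1)*(u + 4)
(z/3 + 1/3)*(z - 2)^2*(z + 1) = z^4/3 - 2*z^3/3 - z^2 + 4*z/3 + 4/3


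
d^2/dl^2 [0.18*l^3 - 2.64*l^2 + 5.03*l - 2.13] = 1.08*l - 5.28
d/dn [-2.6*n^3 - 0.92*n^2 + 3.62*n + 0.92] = -7.8*n^2 - 1.84*n + 3.62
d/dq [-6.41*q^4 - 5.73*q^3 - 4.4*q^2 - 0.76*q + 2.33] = -25.64*q^3 - 17.19*q^2 - 8.8*q - 0.76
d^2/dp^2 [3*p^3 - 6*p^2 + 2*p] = 18*p - 12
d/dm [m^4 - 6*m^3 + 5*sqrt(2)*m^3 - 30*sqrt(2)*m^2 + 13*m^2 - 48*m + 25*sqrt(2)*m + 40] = 4*m^3 - 18*m^2 + 15*sqrt(2)*m^2 - 60*sqrt(2)*m + 26*m - 48 + 25*sqrt(2)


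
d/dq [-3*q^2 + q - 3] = 1 - 6*q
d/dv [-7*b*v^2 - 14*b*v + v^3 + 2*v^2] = -14*b*v - 14*b + 3*v^2 + 4*v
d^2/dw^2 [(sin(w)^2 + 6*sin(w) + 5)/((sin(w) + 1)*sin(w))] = 5*(cos(w)^2 + 1)/sin(w)^3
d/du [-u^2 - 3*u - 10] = -2*u - 3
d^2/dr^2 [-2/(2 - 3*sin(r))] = 6*(-3*sin(r)^2 - 2*sin(r) + 6)/(3*sin(r) - 2)^3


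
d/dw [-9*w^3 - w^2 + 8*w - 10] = -27*w^2 - 2*w + 8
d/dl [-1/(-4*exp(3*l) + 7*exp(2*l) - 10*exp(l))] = 2*(-6*exp(2*l) + 7*exp(l) - 5)*exp(-l)/(4*exp(2*l) - 7*exp(l) + 10)^2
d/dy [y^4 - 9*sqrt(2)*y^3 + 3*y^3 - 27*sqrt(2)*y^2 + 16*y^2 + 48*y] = 4*y^3 - 27*sqrt(2)*y^2 + 9*y^2 - 54*sqrt(2)*y + 32*y + 48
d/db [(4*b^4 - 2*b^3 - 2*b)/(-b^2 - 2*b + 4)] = 2*(-4*b^5 - 11*b^4 + 36*b^3 - 13*b^2 - 4)/(b^4 + 4*b^3 - 4*b^2 - 16*b + 16)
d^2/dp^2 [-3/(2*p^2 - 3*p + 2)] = 6*(4*p^2 - 6*p - (4*p - 3)^2 + 4)/(2*p^2 - 3*p + 2)^3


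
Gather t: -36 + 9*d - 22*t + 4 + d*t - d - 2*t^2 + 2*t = 8*d - 2*t^2 + t*(d - 20) - 32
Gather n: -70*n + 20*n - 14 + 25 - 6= 5 - 50*n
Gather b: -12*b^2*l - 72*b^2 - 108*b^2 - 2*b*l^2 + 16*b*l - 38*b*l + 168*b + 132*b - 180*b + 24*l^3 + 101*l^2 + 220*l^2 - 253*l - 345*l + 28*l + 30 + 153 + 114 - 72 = b^2*(-12*l - 180) + b*(-2*l^2 - 22*l + 120) + 24*l^3 + 321*l^2 - 570*l + 225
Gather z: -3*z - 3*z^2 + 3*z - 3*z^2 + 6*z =-6*z^2 + 6*z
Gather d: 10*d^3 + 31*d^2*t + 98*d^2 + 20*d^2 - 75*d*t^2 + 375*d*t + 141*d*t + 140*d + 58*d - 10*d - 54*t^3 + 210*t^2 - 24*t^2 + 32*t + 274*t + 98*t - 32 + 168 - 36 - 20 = 10*d^3 + d^2*(31*t + 118) + d*(-75*t^2 + 516*t + 188) - 54*t^3 + 186*t^2 + 404*t + 80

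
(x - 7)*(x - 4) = x^2 - 11*x + 28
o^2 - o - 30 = (o - 6)*(o + 5)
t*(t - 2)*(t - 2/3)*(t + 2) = t^4 - 2*t^3/3 - 4*t^2 + 8*t/3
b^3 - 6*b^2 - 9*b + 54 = (b - 6)*(b - 3)*(b + 3)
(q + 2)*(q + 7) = q^2 + 9*q + 14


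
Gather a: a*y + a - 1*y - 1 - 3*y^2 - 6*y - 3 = a*(y + 1) - 3*y^2 - 7*y - 4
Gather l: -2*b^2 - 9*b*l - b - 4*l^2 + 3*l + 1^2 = -2*b^2 - b - 4*l^2 + l*(3 - 9*b) + 1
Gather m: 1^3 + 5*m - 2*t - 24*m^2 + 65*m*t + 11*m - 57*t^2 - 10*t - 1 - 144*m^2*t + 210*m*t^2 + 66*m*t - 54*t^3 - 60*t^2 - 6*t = m^2*(-144*t - 24) + m*(210*t^2 + 131*t + 16) - 54*t^3 - 117*t^2 - 18*t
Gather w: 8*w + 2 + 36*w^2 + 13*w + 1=36*w^2 + 21*w + 3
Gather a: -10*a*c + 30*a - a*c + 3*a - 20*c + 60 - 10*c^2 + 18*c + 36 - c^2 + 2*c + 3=a*(33 - 11*c) - 11*c^2 + 99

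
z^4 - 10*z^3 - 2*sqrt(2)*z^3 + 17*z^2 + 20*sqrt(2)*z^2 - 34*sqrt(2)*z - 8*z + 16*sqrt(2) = (z - 8)*(z - 1)^2*(z - 2*sqrt(2))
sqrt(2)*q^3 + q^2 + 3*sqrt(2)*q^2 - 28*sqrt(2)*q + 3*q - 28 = (q - 4)*(q + 7)*(sqrt(2)*q + 1)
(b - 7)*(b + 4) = b^2 - 3*b - 28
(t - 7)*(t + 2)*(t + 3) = t^3 - 2*t^2 - 29*t - 42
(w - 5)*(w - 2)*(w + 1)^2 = w^4 - 5*w^3 - 3*w^2 + 13*w + 10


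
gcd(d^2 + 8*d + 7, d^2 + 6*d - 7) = d + 7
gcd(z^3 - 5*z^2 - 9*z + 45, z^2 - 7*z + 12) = z - 3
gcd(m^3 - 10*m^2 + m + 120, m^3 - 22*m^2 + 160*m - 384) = m - 8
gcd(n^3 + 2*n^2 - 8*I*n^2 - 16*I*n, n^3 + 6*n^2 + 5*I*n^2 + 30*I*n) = n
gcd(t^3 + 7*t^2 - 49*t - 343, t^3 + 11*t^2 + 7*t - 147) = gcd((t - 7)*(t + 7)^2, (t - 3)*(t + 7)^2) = t^2 + 14*t + 49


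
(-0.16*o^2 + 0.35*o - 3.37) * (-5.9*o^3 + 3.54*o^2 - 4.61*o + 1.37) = 0.944*o^5 - 2.6314*o^4 + 21.8596*o^3 - 13.7625*o^2 + 16.0152*o - 4.6169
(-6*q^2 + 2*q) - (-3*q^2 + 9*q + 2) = -3*q^2 - 7*q - 2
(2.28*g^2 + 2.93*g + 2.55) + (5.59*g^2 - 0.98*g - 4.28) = 7.87*g^2 + 1.95*g - 1.73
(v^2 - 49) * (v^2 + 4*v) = v^4 + 4*v^3 - 49*v^2 - 196*v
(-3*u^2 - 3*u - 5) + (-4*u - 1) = -3*u^2 - 7*u - 6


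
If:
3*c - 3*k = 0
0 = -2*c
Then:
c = 0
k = 0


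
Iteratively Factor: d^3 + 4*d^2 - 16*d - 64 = (d + 4)*(d^2 - 16) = (d - 4)*(d + 4)*(d + 4)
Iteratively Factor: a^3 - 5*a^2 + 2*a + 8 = (a - 2)*(a^2 - 3*a - 4) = (a - 2)*(a + 1)*(a - 4)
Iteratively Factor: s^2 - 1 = (s + 1)*(s - 1)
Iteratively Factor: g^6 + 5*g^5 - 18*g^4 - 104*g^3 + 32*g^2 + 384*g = (g + 4)*(g^5 + g^4 - 22*g^3 - 16*g^2 + 96*g) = g*(g + 4)*(g^4 + g^3 - 22*g^2 - 16*g + 96) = g*(g + 4)^2*(g^3 - 3*g^2 - 10*g + 24) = g*(g + 3)*(g + 4)^2*(g^2 - 6*g + 8) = g*(g - 2)*(g + 3)*(g + 4)^2*(g - 4)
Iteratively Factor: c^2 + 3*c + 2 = (c + 2)*(c + 1)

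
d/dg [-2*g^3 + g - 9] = 1 - 6*g^2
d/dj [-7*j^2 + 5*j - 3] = 5 - 14*j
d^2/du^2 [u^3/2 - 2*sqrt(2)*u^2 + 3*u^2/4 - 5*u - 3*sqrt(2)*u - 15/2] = 3*u - 4*sqrt(2) + 3/2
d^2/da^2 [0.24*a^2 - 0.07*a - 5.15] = 0.480000000000000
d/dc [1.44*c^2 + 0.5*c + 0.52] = 2.88*c + 0.5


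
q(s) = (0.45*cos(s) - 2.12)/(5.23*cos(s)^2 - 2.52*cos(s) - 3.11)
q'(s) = (10.46*sin(s)*cos(s) - 2.52*sin(s))*(0.45*cos(s) - 2.12)/(5.23*cos(s)^2 - 2.52*cos(s) - 3.11)^2 - 0.45*sin(s)/(5.23*cos(s)^2 - 2.52*cos(s) - 3.11)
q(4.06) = -6.89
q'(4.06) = -138.74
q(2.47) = -1.20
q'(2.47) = 3.72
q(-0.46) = 1.47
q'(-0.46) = 3.65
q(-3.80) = -1.15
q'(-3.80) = 3.39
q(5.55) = 0.85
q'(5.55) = 1.29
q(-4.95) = 0.59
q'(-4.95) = 0.14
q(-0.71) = 0.88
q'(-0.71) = 1.40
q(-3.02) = -0.56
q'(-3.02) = -0.18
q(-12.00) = 1.15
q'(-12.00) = -2.42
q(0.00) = 4.18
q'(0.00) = 0.00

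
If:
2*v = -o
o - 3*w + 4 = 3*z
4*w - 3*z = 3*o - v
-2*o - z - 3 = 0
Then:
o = -158/71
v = 79/71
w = -61/71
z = 103/71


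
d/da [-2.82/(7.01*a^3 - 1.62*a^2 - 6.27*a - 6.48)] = (59.3046*a^2 - 9.1368*a - 17.6814)/(-7.01*a^3 + 1.62*a^2 + 6.27*a + 6.48)^2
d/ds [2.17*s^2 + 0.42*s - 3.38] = 4.34*s + 0.42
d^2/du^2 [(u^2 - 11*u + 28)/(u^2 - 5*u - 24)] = 4*(-3*u^3 + 78*u^2 - 606*u + 1634)/(u^6 - 15*u^5 + 3*u^4 + 595*u^3 - 72*u^2 - 8640*u - 13824)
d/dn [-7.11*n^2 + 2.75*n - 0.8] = 2.75 - 14.22*n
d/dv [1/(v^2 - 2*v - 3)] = 2*(1 - v)/(-v^2 + 2*v + 3)^2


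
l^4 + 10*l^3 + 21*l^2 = l^2*(l + 3)*(l + 7)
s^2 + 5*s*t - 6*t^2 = (s - t)*(s + 6*t)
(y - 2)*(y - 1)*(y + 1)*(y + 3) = y^4 + y^3 - 7*y^2 - y + 6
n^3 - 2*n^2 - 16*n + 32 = (n - 4)*(n - 2)*(n + 4)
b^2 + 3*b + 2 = (b + 1)*(b + 2)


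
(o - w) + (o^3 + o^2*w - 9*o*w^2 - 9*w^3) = o^3 + o^2*w - 9*o*w^2 + o - 9*w^3 - w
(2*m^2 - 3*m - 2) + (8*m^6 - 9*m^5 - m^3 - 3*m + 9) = 8*m^6 - 9*m^5 - m^3 + 2*m^2 - 6*m + 7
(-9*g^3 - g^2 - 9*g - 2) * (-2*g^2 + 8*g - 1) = 18*g^5 - 70*g^4 + 19*g^3 - 67*g^2 - 7*g + 2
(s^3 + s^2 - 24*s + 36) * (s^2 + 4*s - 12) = s^5 + 5*s^4 - 32*s^3 - 72*s^2 + 432*s - 432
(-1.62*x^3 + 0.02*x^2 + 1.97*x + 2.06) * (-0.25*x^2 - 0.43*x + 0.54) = 0.405*x^5 + 0.6916*x^4 - 1.3759*x^3 - 1.3513*x^2 + 0.178*x + 1.1124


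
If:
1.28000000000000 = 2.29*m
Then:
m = 0.56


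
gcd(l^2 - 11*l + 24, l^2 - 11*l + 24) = l^2 - 11*l + 24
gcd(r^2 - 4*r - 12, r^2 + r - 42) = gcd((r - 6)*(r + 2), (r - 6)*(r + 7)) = r - 6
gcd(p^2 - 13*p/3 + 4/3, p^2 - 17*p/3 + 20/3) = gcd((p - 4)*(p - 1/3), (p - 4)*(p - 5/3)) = p - 4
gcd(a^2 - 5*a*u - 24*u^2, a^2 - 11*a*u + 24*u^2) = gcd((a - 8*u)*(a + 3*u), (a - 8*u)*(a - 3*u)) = -a + 8*u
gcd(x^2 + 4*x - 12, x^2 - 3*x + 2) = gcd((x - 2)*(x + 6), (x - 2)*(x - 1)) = x - 2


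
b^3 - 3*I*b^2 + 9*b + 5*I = (b - 5*I)*(b + I)^2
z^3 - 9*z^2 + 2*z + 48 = (z - 8)*(z - 3)*(z + 2)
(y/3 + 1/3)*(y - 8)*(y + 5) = y^3/3 - 2*y^2/3 - 43*y/3 - 40/3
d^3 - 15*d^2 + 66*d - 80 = (d - 8)*(d - 5)*(d - 2)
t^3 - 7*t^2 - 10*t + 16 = (t - 8)*(t - 1)*(t + 2)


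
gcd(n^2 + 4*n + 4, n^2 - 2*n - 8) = n + 2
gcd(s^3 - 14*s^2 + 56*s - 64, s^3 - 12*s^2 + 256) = s - 8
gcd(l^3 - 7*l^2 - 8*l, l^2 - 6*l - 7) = l + 1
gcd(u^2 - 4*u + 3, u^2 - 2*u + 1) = u - 1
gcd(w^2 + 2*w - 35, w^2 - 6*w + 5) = w - 5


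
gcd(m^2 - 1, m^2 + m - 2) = m - 1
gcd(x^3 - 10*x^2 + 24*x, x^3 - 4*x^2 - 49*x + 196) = x - 4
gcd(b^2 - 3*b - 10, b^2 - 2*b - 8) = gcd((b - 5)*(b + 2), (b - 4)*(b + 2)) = b + 2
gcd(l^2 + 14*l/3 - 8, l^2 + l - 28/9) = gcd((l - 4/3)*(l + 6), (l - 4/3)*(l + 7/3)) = l - 4/3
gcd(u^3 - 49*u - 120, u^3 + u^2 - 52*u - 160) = u^2 - 3*u - 40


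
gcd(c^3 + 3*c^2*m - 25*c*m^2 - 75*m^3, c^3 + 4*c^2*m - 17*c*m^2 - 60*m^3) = c^2 + 8*c*m + 15*m^2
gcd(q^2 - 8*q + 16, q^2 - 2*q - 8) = q - 4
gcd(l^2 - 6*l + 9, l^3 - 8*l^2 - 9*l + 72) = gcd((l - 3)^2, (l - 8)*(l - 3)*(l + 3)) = l - 3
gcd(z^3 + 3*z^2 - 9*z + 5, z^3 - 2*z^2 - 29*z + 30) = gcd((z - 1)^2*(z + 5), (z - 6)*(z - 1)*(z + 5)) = z^2 + 4*z - 5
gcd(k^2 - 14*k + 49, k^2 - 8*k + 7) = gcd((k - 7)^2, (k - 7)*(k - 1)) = k - 7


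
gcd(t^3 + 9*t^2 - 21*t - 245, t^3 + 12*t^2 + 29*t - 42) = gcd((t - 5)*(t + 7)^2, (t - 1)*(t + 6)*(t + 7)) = t + 7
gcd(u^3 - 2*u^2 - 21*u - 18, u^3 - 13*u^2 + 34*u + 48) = u^2 - 5*u - 6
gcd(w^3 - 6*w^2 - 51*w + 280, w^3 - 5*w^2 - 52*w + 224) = w^2 - w - 56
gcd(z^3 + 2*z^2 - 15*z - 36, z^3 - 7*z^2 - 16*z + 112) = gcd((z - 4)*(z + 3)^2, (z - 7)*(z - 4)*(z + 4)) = z - 4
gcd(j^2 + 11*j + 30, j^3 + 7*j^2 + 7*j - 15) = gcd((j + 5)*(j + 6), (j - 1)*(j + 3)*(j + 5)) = j + 5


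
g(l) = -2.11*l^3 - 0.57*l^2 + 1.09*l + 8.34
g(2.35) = -19.63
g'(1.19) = -9.23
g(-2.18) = 25.12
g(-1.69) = 15.05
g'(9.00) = -521.90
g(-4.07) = 136.72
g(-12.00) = 3559.26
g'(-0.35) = 0.71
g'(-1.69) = -15.06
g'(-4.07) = -99.13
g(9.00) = -1566.21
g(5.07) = -275.77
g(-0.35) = 7.98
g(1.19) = 5.27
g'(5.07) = -167.40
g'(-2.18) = -26.51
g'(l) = -6.33*l^2 - 1.14*l + 1.09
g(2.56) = -28.01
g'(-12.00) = -896.75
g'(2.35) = -36.55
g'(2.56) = -43.31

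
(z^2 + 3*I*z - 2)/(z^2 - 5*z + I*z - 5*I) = (z + 2*I)/(z - 5)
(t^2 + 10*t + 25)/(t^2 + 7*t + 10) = (t + 5)/(t + 2)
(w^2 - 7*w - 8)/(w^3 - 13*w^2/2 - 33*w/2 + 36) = 2*(w + 1)/(2*w^2 + 3*w - 9)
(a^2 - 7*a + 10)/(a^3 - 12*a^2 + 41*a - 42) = (a - 5)/(a^2 - 10*a + 21)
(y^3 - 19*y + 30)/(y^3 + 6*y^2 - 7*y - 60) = (y - 2)/(y + 4)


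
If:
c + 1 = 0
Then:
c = -1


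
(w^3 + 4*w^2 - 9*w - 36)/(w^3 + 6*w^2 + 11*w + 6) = (w^2 + w - 12)/(w^2 + 3*w + 2)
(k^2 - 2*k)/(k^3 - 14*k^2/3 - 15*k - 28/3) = 3*k*(2 - k)/(-3*k^3 + 14*k^2 + 45*k + 28)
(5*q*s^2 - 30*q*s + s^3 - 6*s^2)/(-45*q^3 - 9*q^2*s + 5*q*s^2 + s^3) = s*(6 - s)/(9*q^2 - s^2)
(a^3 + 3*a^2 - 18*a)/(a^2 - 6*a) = (a^2 + 3*a - 18)/(a - 6)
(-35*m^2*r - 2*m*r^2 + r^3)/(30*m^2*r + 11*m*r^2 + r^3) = (-7*m + r)/(6*m + r)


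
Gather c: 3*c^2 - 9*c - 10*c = 3*c^2 - 19*c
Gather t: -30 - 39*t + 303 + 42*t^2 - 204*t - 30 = 42*t^2 - 243*t + 243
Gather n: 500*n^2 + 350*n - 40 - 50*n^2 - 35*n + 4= 450*n^2 + 315*n - 36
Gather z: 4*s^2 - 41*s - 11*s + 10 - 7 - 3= 4*s^2 - 52*s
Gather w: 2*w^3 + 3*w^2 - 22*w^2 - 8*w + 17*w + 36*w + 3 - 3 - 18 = 2*w^3 - 19*w^2 + 45*w - 18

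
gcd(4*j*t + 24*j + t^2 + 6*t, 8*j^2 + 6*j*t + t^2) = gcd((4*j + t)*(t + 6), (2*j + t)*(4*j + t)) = 4*j + t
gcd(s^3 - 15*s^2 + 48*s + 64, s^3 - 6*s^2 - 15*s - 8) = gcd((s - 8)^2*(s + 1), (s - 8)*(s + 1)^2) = s^2 - 7*s - 8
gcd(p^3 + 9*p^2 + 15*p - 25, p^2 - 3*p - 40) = p + 5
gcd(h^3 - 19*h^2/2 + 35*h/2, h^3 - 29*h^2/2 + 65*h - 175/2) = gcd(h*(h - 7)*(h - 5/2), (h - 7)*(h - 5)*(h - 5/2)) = h^2 - 19*h/2 + 35/2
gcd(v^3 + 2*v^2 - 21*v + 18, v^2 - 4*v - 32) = 1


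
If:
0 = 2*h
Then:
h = 0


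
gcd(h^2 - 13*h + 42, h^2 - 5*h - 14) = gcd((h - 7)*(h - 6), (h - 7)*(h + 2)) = h - 7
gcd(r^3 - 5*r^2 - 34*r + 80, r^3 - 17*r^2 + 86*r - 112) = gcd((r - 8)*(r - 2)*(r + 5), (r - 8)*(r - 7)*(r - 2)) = r^2 - 10*r + 16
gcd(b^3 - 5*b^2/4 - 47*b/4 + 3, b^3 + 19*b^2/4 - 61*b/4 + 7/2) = b - 1/4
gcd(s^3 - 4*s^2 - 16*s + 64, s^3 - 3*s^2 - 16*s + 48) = s^2 - 16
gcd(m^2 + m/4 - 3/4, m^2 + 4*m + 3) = m + 1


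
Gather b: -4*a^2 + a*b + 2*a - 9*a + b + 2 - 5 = -4*a^2 - 7*a + b*(a + 1) - 3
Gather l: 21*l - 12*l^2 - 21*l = -12*l^2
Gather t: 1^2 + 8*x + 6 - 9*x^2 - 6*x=-9*x^2 + 2*x + 7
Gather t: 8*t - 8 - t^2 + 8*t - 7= -t^2 + 16*t - 15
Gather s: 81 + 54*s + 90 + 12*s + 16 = 66*s + 187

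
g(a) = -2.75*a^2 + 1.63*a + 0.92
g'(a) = 1.63 - 5.5*a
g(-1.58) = -8.52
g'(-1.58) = 10.32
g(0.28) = 1.16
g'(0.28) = 0.09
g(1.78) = -4.89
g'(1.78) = -8.16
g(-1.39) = -6.66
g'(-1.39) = 9.28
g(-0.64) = -1.25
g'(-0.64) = 5.15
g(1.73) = -4.49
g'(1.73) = -7.88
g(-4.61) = -65.04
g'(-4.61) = 26.98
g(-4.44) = -60.53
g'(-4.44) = 26.05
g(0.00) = 0.92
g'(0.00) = 1.63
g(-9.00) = -236.50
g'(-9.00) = 51.13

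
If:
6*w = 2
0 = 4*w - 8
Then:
No Solution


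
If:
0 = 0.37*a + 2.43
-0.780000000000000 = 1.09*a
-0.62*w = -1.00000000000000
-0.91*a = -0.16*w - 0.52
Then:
No Solution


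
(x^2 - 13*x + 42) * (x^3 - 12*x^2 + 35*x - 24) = x^5 - 25*x^4 + 233*x^3 - 983*x^2 + 1782*x - 1008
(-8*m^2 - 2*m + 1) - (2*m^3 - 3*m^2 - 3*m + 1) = -2*m^3 - 5*m^2 + m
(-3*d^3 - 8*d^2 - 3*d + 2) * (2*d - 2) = -6*d^4 - 10*d^3 + 10*d^2 + 10*d - 4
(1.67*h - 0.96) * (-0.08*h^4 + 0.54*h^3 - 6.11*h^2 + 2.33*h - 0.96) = -0.1336*h^5 + 0.9786*h^4 - 10.7221*h^3 + 9.7567*h^2 - 3.84*h + 0.9216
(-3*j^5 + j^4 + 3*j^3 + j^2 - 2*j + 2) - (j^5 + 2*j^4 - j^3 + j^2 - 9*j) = -4*j^5 - j^4 + 4*j^3 + 7*j + 2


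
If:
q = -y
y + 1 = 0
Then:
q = 1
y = -1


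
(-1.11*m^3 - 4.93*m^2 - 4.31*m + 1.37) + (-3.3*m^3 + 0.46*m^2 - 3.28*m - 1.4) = -4.41*m^3 - 4.47*m^2 - 7.59*m - 0.0299999999999998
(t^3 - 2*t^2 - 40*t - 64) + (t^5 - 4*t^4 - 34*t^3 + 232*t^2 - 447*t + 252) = t^5 - 4*t^4 - 33*t^3 + 230*t^2 - 487*t + 188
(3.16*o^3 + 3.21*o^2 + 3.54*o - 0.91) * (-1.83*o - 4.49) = -5.7828*o^4 - 20.0627*o^3 - 20.8911*o^2 - 14.2293*o + 4.0859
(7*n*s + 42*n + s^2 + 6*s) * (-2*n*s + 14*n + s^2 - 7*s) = -14*n^2*s^2 + 14*n^2*s + 588*n^2 + 5*n*s^3 - 5*n*s^2 - 210*n*s + s^4 - s^3 - 42*s^2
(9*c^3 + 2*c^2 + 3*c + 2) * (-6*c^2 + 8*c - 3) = -54*c^5 + 60*c^4 - 29*c^3 + 6*c^2 + 7*c - 6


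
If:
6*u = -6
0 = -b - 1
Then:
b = -1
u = -1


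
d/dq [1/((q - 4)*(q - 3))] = (7 - 2*q)/(q^4 - 14*q^3 + 73*q^2 - 168*q + 144)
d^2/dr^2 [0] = 0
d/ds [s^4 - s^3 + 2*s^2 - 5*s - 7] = 4*s^3 - 3*s^2 + 4*s - 5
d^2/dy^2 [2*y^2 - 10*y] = 4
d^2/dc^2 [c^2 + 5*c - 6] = 2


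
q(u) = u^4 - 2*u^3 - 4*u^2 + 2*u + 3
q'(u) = 4*u^3 - 6*u^2 - 8*u + 2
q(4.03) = 78.96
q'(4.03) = 134.12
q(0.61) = 2.42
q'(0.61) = -4.20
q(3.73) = 44.59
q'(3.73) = 96.26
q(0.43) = 3.00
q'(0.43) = -2.23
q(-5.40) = 1040.79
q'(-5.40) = -759.62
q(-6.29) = 1895.20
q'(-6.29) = -1180.50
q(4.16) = 97.60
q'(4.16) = 152.85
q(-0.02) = 2.96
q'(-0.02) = 2.16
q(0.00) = 3.00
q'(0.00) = 2.00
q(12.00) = 16731.00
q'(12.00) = 5954.00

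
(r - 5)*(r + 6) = r^2 + r - 30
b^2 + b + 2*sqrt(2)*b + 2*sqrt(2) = (b + 1)*(b + 2*sqrt(2))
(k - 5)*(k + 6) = k^2 + k - 30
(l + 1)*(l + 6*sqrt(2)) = l^2 + l + 6*sqrt(2)*l + 6*sqrt(2)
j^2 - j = j*(j - 1)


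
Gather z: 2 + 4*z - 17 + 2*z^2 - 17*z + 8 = 2*z^2 - 13*z - 7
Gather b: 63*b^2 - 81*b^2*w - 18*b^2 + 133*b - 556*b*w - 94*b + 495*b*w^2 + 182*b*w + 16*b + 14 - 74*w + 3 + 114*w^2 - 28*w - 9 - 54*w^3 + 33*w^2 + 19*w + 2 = b^2*(45 - 81*w) + b*(495*w^2 - 374*w + 55) - 54*w^3 + 147*w^2 - 83*w + 10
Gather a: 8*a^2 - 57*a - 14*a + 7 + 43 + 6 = 8*a^2 - 71*a + 56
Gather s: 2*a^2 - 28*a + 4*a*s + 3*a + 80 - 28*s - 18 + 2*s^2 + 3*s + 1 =2*a^2 - 25*a + 2*s^2 + s*(4*a - 25) + 63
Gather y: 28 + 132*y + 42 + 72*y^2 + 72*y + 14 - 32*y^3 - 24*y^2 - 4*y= -32*y^3 + 48*y^2 + 200*y + 84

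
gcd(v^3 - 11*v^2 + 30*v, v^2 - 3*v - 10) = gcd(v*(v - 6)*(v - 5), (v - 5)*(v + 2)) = v - 5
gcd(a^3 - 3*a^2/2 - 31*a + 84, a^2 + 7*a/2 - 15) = a + 6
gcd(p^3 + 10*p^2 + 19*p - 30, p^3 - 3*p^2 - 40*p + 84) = p + 6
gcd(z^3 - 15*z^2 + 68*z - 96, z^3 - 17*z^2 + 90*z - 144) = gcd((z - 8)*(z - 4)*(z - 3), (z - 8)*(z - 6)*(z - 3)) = z^2 - 11*z + 24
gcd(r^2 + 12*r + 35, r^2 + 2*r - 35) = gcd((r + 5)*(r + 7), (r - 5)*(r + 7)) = r + 7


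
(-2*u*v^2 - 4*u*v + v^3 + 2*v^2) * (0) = 0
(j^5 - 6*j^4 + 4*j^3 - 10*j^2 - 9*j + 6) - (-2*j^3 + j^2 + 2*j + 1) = j^5 - 6*j^4 + 6*j^3 - 11*j^2 - 11*j + 5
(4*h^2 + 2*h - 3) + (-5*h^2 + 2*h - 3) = -h^2 + 4*h - 6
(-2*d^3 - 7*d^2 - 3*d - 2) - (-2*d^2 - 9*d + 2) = -2*d^3 - 5*d^2 + 6*d - 4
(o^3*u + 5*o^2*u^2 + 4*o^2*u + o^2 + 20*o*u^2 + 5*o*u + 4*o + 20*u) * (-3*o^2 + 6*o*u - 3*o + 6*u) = -3*o^5*u - 9*o^4*u^2 - 15*o^4*u - 3*o^4 + 30*o^3*u^3 - 45*o^3*u^2 - 21*o^3*u - 15*o^3 + 150*o^2*u^3 - 6*o^2*u^2 - 45*o^2*u - 12*o^2 + 120*o*u^3 + 150*o*u^2 - 36*o*u + 120*u^2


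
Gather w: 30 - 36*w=30 - 36*w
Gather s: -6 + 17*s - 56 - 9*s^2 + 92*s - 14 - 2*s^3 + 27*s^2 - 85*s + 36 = -2*s^3 + 18*s^2 + 24*s - 40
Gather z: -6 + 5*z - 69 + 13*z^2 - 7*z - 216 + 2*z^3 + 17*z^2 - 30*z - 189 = 2*z^3 + 30*z^2 - 32*z - 480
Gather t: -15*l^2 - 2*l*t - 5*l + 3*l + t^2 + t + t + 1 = -15*l^2 - 2*l + t^2 + t*(2 - 2*l) + 1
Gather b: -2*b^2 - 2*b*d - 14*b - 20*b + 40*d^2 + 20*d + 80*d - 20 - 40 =-2*b^2 + b*(-2*d - 34) + 40*d^2 + 100*d - 60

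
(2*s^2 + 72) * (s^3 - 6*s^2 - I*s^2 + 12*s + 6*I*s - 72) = 2*s^5 - 12*s^4 - 2*I*s^4 + 96*s^3 + 12*I*s^3 - 576*s^2 - 72*I*s^2 + 864*s + 432*I*s - 5184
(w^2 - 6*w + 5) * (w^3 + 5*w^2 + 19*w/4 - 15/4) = w^5 - w^4 - 81*w^3/4 - 29*w^2/4 + 185*w/4 - 75/4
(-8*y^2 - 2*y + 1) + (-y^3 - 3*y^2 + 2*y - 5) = -y^3 - 11*y^2 - 4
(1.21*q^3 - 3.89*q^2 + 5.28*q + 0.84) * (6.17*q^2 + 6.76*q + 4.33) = 7.4657*q^5 - 15.8217*q^4 + 11.5205*q^3 + 24.0319*q^2 + 28.5408*q + 3.6372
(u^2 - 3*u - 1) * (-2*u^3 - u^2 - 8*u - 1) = -2*u^5 + 5*u^4 - 3*u^3 + 24*u^2 + 11*u + 1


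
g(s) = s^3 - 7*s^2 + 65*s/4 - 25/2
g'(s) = 3*s^2 - 14*s + 65/4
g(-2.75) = -130.92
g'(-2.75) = 77.44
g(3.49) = 1.46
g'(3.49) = 3.93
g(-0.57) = -24.22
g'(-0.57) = 25.20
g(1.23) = -1.24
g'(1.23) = 3.57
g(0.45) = -6.51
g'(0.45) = 10.56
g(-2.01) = -81.56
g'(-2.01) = 56.51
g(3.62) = 2.03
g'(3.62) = 4.88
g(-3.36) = -184.06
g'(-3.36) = 97.16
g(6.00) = 49.00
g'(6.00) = 40.25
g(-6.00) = -578.00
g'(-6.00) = 208.25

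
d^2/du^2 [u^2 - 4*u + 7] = 2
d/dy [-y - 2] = -1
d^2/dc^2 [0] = 0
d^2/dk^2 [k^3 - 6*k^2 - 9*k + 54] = 6*k - 12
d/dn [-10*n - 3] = -10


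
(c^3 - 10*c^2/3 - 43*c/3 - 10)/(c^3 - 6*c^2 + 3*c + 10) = (c^2 - 13*c/3 - 10)/(c^2 - 7*c + 10)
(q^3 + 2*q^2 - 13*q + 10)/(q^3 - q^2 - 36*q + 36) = (q^2 + 3*q - 10)/(q^2 - 36)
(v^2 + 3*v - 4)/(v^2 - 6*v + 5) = (v + 4)/(v - 5)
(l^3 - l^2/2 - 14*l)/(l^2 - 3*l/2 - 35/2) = l*(l - 4)/(l - 5)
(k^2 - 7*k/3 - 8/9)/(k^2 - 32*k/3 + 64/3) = (k + 1/3)/(k - 8)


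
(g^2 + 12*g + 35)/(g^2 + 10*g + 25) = (g + 7)/(g + 5)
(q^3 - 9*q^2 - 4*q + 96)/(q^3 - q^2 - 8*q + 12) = (q^2 - 12*q + 32)/(q^2 - 4*q + 4)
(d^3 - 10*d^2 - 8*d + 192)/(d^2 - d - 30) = (d^2 - 4*d - 32)/(d + 5)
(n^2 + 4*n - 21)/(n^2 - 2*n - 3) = (n + 7)/(n + 1)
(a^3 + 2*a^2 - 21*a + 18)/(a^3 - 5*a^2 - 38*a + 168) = (a^2 - 4*a + 3)/(a^2 - 11*a + 28)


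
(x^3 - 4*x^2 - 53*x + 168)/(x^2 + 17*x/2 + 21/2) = 2*(x^2 - 11*x + 24)/(2*x + 3)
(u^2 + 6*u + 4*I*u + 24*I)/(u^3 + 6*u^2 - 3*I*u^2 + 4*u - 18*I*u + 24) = (u + 4*I)/(u^2 - 3*I*u + 4)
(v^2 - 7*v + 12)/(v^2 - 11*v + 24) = (v - 4)/(v - 8)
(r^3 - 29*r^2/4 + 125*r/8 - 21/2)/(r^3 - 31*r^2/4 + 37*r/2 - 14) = (r - 3/2)/(r - 2)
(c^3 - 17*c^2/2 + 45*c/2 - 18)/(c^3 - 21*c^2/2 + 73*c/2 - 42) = (2*c - 3)/(2*c - 7)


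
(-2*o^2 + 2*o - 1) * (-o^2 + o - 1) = 2*o^4 - 4*o^3 + 5*o^2 - 3*o + 1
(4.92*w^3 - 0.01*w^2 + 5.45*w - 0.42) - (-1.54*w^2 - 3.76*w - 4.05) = 4.92*w^3 + 1.53*w^2 + 9.21*w + 3.63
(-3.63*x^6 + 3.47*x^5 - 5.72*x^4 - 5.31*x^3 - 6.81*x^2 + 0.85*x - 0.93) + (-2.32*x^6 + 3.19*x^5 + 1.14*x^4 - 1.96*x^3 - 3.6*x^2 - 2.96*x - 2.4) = -5.95*x^6 + 6.66*x^5 - 4.58*x^4 - 7.27*x^3 - 10.41*x^2 - 2.11*x - 3.33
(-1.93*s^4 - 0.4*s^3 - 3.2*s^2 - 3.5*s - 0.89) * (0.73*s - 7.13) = -1.4089*s^5 + 13.4689*s^4 + 0.516*s^3 + 20.261*s^2 + 24.3053*s + 6.3457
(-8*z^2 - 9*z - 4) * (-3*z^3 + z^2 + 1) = 24*z^5 + 19*z^4 + 3*z^3 - 12*z^2 - 9*z - 4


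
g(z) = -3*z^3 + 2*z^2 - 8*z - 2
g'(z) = -9*z^2 + 4*z - 8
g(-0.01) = -1.92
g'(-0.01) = -8.04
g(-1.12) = 13.68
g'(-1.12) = -23.77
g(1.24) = -14.56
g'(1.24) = -16.88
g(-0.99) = 10.79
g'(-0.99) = -20.78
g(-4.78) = 409.58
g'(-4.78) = -232.76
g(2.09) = -37.37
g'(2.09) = -38.95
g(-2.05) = 48.65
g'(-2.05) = -54.02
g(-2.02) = 47.05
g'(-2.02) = -52.80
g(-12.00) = 5566.00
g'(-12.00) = -1352.00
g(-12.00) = 5566.00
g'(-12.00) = -1352.00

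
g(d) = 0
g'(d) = 0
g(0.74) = 0.00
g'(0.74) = 0.00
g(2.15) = 0.00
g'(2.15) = 0.00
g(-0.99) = 0.00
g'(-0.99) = 0.00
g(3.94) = 0.00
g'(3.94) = 0.00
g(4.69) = 0.00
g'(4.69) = 0.00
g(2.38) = 0.00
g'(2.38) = 0.00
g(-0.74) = 0.00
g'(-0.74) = 0.00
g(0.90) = 0.00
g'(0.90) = 0.00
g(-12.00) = 0.00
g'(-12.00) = 0.00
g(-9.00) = 0.00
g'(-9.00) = 0.00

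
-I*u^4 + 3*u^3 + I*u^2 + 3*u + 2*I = (u - I)*(u + I)*(u + 2*I)*(-I*u + 1)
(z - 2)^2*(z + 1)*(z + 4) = z^4 + z^3 - 12*z^2 + 4*z + 16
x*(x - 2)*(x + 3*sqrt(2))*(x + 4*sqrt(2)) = x^4 - 2*x^3 + 7*sqrt(2)*x^3 - 14*sqrt(2)*x^2 + 24*x^2 - 48*x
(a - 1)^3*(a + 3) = a^4 - 6*a^2 + 8*a - 3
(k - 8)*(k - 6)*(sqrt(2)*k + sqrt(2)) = sqrt(2)*k^3 - 13*sqrt(2)*k^2 + 34*sqrt(2)*k + 48*sqrt(2)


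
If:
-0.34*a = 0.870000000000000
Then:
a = -2.56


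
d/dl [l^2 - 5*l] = 2*l - 5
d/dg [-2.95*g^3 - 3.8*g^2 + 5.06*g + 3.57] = -8.85*g^2 - 7.6*g + 5.06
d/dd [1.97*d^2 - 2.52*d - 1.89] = 3.94*d - 2.52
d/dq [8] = 0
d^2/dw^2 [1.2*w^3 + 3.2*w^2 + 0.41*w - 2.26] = 7.2*w + 6.4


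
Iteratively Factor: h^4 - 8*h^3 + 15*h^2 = (h)*(h^3 - 8*h^2 + 15*h) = h^2*(h^2 - 8*h + 15) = h^2*(h - 5)*(h - 3)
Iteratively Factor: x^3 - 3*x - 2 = (x - 2)*(x^2 + 2*x + 1) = (x - 2)*(x + 1)*(x + 1)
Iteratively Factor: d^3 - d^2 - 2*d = (d + 1)*(d^2 - 2*d) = d*(d + 1)*(d - 2)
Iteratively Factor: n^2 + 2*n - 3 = (n - 1)*(n + 3)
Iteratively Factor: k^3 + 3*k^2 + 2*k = (k + 2)*(k^2 + k) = (k + 1)*(k + 2)*(k)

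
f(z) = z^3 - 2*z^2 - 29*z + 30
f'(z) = 3*z^2 - 4*z - 29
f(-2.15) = 73.17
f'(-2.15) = -6.53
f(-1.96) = 71.63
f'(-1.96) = -9.64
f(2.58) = -40.96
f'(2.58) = -19.35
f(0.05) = 28.55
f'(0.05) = -29.19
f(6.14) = 8.02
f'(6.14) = 59.54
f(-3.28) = 68.32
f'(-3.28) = 16.40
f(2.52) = -39.78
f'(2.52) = -20.03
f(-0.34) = 39.59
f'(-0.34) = -27.29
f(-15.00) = -3360.00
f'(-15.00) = 706.00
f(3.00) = -48.00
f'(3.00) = -14.00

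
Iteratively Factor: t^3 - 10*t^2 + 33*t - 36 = (t - 3)*(t^2 - 7*t + 12) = (t - 4)*(t - 3)*(t - 3)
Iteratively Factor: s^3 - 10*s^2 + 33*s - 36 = (s - 3)*(s^2 - 7*s + 12) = (s - 3)^2*(s - 4)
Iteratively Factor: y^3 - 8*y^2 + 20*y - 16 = (y - 2)*(y^2 - 6*y + 8) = (y - 2)^2*(y - 4)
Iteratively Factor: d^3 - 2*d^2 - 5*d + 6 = (d + 2)*(d^2 - 4*d + 3) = (d - 3)*(d + 2)*(d - 1)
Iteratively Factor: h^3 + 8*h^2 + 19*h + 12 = (h + 1)*(h^2 + 7*h + 12) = (h + 1)*(h + 3)*(h + 4)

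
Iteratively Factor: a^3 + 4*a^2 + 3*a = (a + 3)*(a^2 + a) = (a + 1)*(a + 3)*(a)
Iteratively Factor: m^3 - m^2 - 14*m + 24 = (m - 2)*(m^2 + m - 12) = (m - 2)*(m + 4)*(m - 3)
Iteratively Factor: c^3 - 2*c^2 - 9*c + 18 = (c - 3)*(c^2 + c - 6) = (c - 3)*(c - 2)*(c + 3)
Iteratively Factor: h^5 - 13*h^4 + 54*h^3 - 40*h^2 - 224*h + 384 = (h - 3)*(h^4 - 10*h^3 + 24*h^2 + 32*h - 128) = (h - 3)*(h + 2)*(h^3 - 12*h^2 + 48*h - 64) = (h - 4)*(h - 3)*(h + 2)*(h^2 - 8*h + 16) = (h - 4)^2*(h - 3)*(h + 2)*(h - 4)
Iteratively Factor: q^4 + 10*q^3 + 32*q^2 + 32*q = (q + 4)*(q^3 + 6*q^2 + 8*q) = (q + 2)*(q + 4)*(q^2 + 4*q) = q*(q + 2)*(q + 4)*(q + 4)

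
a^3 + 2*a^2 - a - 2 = (a - 1)*(a + 1)*(a + 2)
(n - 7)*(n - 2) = n^2 - 9*n + 14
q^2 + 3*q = q*(q + 3)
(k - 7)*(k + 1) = k^2 - 6*k - 7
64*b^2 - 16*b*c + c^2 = (-8*b + c)^2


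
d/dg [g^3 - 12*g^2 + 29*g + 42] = 3*g^2 - 24*g + 29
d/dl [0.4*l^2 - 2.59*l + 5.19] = 0.8*l - 2.59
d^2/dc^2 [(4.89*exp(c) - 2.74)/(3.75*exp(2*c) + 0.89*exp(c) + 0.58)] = (68.765625*exp(4*c) - 170.445375*exp(3*c) - 91.24875*exp(2*c) + 19.143428*exp(c) + 3.059384)*exp(c)/(52.734375*exp(6*c) + 37.546875*exp(5*c) + 33.379875*exp(4*c) + 12.319469*exp(3*c) + 5.162754*exp(2*c) + 0.898188*exp(c) + 0.195112)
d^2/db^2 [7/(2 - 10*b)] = -175/(5*b - 1)^3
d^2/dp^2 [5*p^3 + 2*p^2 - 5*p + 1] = 30*p + 4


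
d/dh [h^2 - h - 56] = 2*h - 1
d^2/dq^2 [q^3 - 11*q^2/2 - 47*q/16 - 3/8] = 6*q - 11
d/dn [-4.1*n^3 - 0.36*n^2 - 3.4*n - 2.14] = -12.3*n^2 - 0.72*n - 3.4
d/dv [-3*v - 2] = -3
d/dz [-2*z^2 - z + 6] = -4*z - 1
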